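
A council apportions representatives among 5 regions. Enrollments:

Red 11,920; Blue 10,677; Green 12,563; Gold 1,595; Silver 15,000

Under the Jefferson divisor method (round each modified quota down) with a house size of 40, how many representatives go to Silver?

Standard divisor 51755/40 ≈ 1293.875; standard quotas: Red 9.213, Blue 8.252, Green 9.710, Gold 1.233, Silver 11.593.
Rounding down gives 9, 8, 9, 1, 11 = 38 seats, so the divisor must be adjusted.
With modified divisor 1200: modified quotas Red 9.933, Blue 8.898, Green 10.469, Gold 1.329, Silver 12.500.
Rounding down: Red 9, Blue 8, Green 10, Gold 1, Silver 12 (total 40).
Silver receives 12.

12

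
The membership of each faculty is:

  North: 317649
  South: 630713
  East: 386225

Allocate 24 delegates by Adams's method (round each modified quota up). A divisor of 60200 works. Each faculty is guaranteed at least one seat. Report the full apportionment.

With modified divisor 60200: modified quotas North 5.277, South 10.477, East 6.416.
Rounding up: North 6, South 11, East 7 (total 24).

North 6, South 11, East 7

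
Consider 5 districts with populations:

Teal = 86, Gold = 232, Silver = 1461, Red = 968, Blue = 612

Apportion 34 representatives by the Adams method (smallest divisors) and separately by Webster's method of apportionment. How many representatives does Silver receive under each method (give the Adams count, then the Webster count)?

Adams: Teal 1, Gold 3, Silver 14, Red 10, Blue 6.
Webster: Teal 1, Gold 2, Silver 15, Red 10, Blue 6.
Silver gets 14 under Adams and 15 under Webster.

14 and 15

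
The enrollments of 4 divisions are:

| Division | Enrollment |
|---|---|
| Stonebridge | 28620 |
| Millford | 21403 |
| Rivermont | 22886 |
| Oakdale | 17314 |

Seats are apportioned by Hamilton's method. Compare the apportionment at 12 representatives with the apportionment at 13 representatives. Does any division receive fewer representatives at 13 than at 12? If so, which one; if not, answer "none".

none

At 12 seats: Stonebridge 4, Millford 3, Rivermont 3, Oakdale 2.
At 13 seats: Stonebridge 4, Millford 3, Rivermont 3, Oakdale 3.
No division's allocation decreased.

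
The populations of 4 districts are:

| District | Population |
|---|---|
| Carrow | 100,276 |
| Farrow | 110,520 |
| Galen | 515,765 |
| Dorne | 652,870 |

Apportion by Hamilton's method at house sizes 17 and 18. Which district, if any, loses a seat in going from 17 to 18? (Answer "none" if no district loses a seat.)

At 17 seats: Carrow 1, Farrow 2, Galen 6, Dorne 8.
At 18 seats: Carrow 1, Farrow 1, Galen 7, Dorne 9.
Farrow drops from 2 to 1.

Farrow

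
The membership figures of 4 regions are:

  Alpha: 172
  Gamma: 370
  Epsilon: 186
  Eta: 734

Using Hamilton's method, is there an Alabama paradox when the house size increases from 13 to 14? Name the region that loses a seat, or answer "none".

none

At 13 seats: Alpha 2, Gamma 3, Epsilon 2, Eta 6.
At 14 seats: Alpha 2, Gamma 3, Epsilon 2, Eta 7.
No region's allocation decreased.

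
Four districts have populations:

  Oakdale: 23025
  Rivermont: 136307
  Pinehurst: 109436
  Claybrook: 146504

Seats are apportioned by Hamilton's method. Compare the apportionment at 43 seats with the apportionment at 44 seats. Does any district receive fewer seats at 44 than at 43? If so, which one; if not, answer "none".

Oakdale

At 43 seats: Oakdale 3, Rivermont 14, Pinehurst 11, Claybrook 15.
At 44 seats: Oakdale 2, Rivermont 14, Pinehurst 12, Claybrook 16.
Oakdale drops from 3 to 2.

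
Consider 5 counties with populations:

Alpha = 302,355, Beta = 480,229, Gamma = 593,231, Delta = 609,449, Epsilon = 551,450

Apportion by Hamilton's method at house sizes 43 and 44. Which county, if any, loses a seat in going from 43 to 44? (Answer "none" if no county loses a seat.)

At 43 seats: Alpha 5, Beta 8, Gamma 10, Delta 10, Epsilon 10.
At 44 seats: Alpha 5, Beta 8, Gamma 10, Delta 11, Epsilon 10.
No county's allocation decreased.

none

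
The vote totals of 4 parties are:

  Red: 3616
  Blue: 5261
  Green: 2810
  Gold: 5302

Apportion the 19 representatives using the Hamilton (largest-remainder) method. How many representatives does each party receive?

Standard divisor: 16989 ÷ 19 ≈ 894.158.
Standard quotas: Red 4.0440, Blue 5.8837, Green 3.1426, Gold 5.9296.
Lower quotas: Red 4, Blue 5, Green 3, Gold 5 (sum 17, leaving 2 seats).
Remainders in descending order: Gold 0.9296, Blue 0.8837, Green 0.1426, Red 0.0440.
The surplus seats go to Gold, Blue.

Red 4; Blue 6; Green 3; Gold 6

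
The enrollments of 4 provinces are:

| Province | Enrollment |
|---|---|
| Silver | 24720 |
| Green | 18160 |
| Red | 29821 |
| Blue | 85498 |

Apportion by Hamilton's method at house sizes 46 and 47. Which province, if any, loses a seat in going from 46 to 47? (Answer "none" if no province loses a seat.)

At 46 seats: Silver 7, Green 5, Red 9, Blue 25.
At 47 seats: Silver 7, Green 5, Red 9, Blue 26.
No province's allocation decreased.

none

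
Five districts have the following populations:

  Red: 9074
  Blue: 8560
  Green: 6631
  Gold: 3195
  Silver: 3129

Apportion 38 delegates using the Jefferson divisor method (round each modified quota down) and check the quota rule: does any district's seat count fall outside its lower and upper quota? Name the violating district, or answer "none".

Standard quotas: Red 11.272, Blue 10.634, Green 8.238, Gold 3.969, Silver 3.887.
Jefferson allocation: Red 11, Blue 11, Green 8, Gold 4, Silver 4.
Every allocation lies between the lower and upper quota.

none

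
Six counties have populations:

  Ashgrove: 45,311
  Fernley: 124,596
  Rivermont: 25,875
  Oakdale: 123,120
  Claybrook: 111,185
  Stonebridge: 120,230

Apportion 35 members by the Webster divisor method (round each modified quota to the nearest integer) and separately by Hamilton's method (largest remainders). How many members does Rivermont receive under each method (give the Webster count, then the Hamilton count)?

2 and 1

Webster: Ashgrove 3, Fernley 8, Rivermont 2, Oakdale 8, Claybrook 7, Stonebridge 7.
Hamilton: Ashgrove 3, Fernley 8, Rivermont 1, Oakdale 8, Claybrook 7, Stonebridge 8.
Rivermont gets 2 under Webster and 1 under Hamilton.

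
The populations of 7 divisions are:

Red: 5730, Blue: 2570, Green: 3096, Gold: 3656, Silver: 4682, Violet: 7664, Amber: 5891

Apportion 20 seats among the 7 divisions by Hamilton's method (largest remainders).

Red 3, Blue 2, Green 2, Gold 2, Silver 3, Violet 5, Amber 3

Total 33289; standard divisor 33289/20 ≈ 1664.45.
Standard quotas: Red 3.4426, Blue 1.5441, Green 1.8601, Gold 2.1965, Silver 2.8129, Violet 4.6045, Amber 3.5393.
Lower quotas: Red 3, Blue 1, Green 1, Gold 2, Silver 2, Violet 4, Amber 3 (sum 16, leaving 4 seats).
Remainders in descending order: Green 0.8601, Silver 0.8129, Violet 0.6045, Blue 0.5441, Amber 0.5393, Red 0.4426, Gold 0.1965.
Largest remainders: Green, Silver, Violet, Blue receive the extra seats.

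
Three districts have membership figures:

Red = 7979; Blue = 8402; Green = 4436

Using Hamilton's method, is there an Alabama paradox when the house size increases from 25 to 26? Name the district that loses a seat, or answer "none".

none

At 25 seats: Red 10, Blue 10, Green 5.
At 26 seats: Red 10, Blue 10, Green 6.
No district's allocation decreased.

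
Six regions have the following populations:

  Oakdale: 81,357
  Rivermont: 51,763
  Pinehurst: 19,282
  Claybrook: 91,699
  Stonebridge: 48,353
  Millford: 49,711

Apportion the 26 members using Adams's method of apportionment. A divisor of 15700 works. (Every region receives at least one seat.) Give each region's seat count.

With modified divisor 15700: modified quotas Oakdale 5.182, Rivermont 3.297, Pinehurst 1.228, Claybrook 5.841, Stonebridge 3.080, Millford 3.166.
Rounding up: Oakdale 6, Rivermont 4, Pinehurst 2, Claybrook 6, Stonebridge 4, Millford 4 (total 26).

Oakdale=6, Rivermont=4, Pinehurst=2, Claybrook=6, Stonebridge=4, Millford=4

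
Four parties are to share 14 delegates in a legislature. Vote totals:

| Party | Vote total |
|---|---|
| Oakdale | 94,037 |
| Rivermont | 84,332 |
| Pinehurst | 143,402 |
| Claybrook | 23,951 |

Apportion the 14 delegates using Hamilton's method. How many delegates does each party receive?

Oakdale: 4; Rivermont: 3; Pinehurst: 6; Claybrook: 1

Standard divisor: 345722 ÷ 14 ≈ 24694.429.
Standard quotas: Oakdale 3.8080, Rivermont 3.4150, Pinehurst 5.8071, Claybrook 0.9699.
Lower quotas: Oakdale 3, Rivermont 3, Pinehurst 5, Claybrook 0 (sum 11, leaving 3 seats).
Remainders in descending order: Claybrook 0.9699, Oakdale 0.8080, Pinehurst 0.8071, Rivermont 0.4150.
The surplus seats go to Claybrook, Oakdale, Pinehurst.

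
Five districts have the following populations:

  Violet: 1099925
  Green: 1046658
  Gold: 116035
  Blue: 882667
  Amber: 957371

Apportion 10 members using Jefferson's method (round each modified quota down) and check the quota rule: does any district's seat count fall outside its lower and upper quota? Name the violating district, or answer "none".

none

Standard quotas: Violet 2.681, Green 2.551, Gold 0.283, Blue 2.151, Amber 2.334.
Jefferson allocation: Violet 3, Green 3, Gold 0, Blue 2, Amber 2.
Every allocation lies between the lower and upper quota.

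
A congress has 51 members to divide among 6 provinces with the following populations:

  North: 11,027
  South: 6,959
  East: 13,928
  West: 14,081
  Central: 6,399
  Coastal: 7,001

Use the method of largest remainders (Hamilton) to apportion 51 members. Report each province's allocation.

Total 59395; standard divisor 59395/51 ≈ 1164.608.
Standard quotas: North 9.4684, South 5.9754, East 11.9594, West 12.0908, Central 5.4946, Coastal 6.0115.
Lower quotas: North 9, South 5, East 11, West 12, Central 5, Coastal 6 (sum 48, leaving 3 seats).
Remainders in descending order: South 0.9754, East 0.9594, Central 0.4946, North 0.4684, West 0.0908, Coastal 0.0115.
The surplus seats go to South, East, Central.

North 9; South 6; East 12; West 12; Central 6; Coastal 6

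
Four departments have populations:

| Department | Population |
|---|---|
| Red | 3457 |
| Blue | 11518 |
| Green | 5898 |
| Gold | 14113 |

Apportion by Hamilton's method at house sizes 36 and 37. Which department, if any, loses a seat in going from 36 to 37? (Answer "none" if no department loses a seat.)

none

At 36 seats: Red 4, Blue 12, Green 6, Gold 14.
At 37 seats: Red 4, Blue 12, Green 6, Gold 15.
No department's allocation decreased.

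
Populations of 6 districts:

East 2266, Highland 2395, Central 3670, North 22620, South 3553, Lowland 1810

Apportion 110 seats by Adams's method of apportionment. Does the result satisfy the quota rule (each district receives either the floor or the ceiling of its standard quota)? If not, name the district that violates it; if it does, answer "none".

Standard quotas: East 6.864, Highland 7.255, Central 11.117, North 68.519, South 10.763, Lowland 5.483.
Adams allocation: East 7, Highland 8, Central 11, North 67, South 11, Lowland 6.
North has quota 68.519 (lower 68, upper 69) but receives 67 — outside the quota interval.

North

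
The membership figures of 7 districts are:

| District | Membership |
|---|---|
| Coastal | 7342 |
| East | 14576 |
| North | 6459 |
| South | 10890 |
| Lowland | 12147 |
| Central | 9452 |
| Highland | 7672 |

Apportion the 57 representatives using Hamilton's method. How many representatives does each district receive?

Total 68538; standard divisor 68538/57 ≈ 1202.421.
Standard quotas: Coastal 6.1060, East 12.1222, North 5.3717, South 9.0567, Lowland 10.1021, Central 7.8608, Highland 6.3805.
Lower quotas: Coastal 6, East 12, North 5, South 9, Lowland 10, Central 7, Highland 6 (sum 55, leaving 2 seats).
Remainders in descending order: Central 0.8608, Highland 0.3805, North 0.3717, East 0.1222, Coastal 0.1060, Lowland 0.1021, South 0.0567.
Largest remainders: Central, Highland receive the extra seats.

Coastal: 6; East: 12; North: 5; South: 9; Lowland: 10; Central: 8; Highland: 7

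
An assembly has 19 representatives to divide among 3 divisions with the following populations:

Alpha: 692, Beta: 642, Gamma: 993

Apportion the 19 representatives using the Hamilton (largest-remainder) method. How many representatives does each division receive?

The standard divisor is 2327/19 ≈ 122.474.
Standard quotas: Alpha 5.650, Beta 5.242, Gamma 8.108.
Lower quotas: Alpha 5, Beta 5, Gamma 8 (sum 18, leaving 1 seat).
Remainders in descending order: Alpha 0.650, Beta 0.242, Gamma 0.108.
The surplus seat goes to Alpha.

Alpha: 6, Beta: 5, Gamma: 8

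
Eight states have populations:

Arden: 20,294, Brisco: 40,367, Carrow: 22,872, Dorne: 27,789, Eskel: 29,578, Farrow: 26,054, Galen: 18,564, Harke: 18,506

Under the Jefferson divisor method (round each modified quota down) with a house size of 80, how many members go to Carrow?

Standard divisor 204024/80 ≈ 2550.3; standard quotas: Arden 7.957, Brisco 15.828, Carrow 8.968, Dorne 10.896, Eskel 11.598, Farrow 10.216, Galen 7.279, Harke 7.256.
Rounding down gives 7, 15, 8, 10, 11, 10, 7, 7 = 75 seats, so the divisor must be adjusted.
With modified divisor 2400: modified quotas Arden 8.456, Brisco 16.820, Carrow 9.530, Dorne 11.579, Eskel 12.324, Farrow 10.856, Galen 7.735, Harke 7.711.
Rounding down: Arden 8, Brisco 16, Carrow 9, Dorne 11, Eskel 12, Farrow 10, Galen 7, Harke 7 (total 80).
Carrow receives 9.

9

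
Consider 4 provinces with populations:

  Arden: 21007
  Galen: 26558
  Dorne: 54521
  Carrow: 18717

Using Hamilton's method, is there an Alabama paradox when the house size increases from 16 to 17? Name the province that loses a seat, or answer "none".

none

At 16 seats: Arden 3, Galen 4, Dorne 7, Carrow 2.
At 17 seats: Arden 3, Galen 4, Dorne 8, Carrow 2.
No province's allocation decreased.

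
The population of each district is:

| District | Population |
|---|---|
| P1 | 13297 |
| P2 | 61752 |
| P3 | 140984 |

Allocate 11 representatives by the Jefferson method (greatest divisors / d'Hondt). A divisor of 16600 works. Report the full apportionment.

P1 0; P2 3; P3 8

With modified divisor 16600: modified quotas P1 0.801, P2 3.720, P3 8.493.
Rounding down: P1 0, P2 3, P3 8 (total 11).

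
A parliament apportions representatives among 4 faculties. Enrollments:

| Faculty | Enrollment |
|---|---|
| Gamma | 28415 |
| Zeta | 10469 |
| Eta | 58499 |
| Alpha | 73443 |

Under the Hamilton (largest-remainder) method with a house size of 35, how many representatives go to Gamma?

6

Standard divisor: 170826 ÷ 35 ≈ 4880.743.
Standard quotas: Gamma 5.8219, Zeta 2.1450, Eta 11.9857, Alpha 15.0475.
Lower quotas: Gamma 5, Zeta 2, Eta 11, Alpha 15 (sum 33, leaving 2 seats).
Remainders in descending order: Eta 0.9857, Gamma 0.8219, Zeta 0.1450, Alpha 0.0475.
Largest remainders: Eta, Gamma receive the extra seats.
Gamma receives 6.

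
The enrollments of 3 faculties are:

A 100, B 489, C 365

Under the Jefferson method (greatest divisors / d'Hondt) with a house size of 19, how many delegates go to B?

10

Standard divisor 954/19 ≈ 50.211; standard quotas: A 1.992, B 9.739, C 7.269.
Rounding down gives 1, 9, 7 = 17 seats, so the divisor must be adjusted.
With modified divisor 47: modified quotas A 2.128, B 10.404, C 7.766.
Rounding down: A 2, B 10, C 7 (total 19).
B receives 10.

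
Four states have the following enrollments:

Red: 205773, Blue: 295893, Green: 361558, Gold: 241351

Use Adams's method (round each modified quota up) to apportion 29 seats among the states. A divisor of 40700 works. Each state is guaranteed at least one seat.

Red 6; Blue 8; Green 9; Gold 6

With modified divisor 40700: modified quotas Red 5.056, Blue 7.270, Green 8.883, Gold 5.930.
Rounding up: Red 6, Blue 8, Green 9, Gold 6 (total 29).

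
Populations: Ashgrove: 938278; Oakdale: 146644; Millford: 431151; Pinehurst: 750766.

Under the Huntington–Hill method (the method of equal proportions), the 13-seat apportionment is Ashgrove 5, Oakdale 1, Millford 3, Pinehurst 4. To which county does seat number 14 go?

Ashgrove

Priority for the next seat is population ÷ (√(s·(s+1))).
Priorities: Ashgrove 171305.342, Oakdale 103692.967, Millford 124462.573, Pinehurst 167876.381.
Highest priority: Ashgrove.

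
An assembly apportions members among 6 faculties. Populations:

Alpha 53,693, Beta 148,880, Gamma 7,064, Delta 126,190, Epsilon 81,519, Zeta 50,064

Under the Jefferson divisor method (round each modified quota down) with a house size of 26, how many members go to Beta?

Standard divisor 467410/26 ≈ 17977.308; standard quotas: Alpha 2.987, Beta 8.282, Gamma 0.393, Delta 7.019, Epsilon 4.535, Zeta 2.785.
Rounding down gives 2, 8, 0, 7, 4, 2 = 23 seats, so the divisor must be adjusted.
With modified divisor 16400: modified quotas Alpha 3.274, Beta 9.078, Gamma 0.431, Delta 7.695, Epsilon 4.971, Zeta 3.053.
Rounding down: Alpha 3, Beta 9, Gamma 0, Delta 7, Epsilon 4, Zeta 3 (total 26).
Beta receives 9.

9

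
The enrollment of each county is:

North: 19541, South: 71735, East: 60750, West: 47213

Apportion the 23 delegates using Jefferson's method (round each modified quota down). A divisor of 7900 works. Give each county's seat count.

North=2, South=9, East=7, West=5

With modified divisor 7900: modified quotas North 2.474, South 9.080, East 7.690, West 5.976.
Rounding down: North 2, South 9, East 7, West 5 (total 23).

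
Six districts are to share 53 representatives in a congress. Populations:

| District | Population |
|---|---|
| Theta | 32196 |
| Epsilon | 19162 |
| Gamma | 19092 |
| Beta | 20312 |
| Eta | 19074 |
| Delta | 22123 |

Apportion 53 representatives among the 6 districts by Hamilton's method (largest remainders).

Standard divisor: 131959 ÷ 53 ≈ 2489.792.
Standard quotas: Theta 12.9312, Epsilon 7.6962, Gamma 7.6681, Beta 8.1581, Eta 7.6609, Delta 8.8855.
Lower quotas: Theta 12, Epsilon 7, Gamma 7, Beta 8, Eta 7, Delta 8 (sum 49, leaving 4 seats).
Remainders in descending order: Theta 0.9312, Delta 0.8855, Epsilon 0.6962, Gamma 0.6681, Eta 0.6609, Beta 0.1581.
The surplus seats go to Theta, Delta, Epsilon, Gamma.

Theta 13, Epsilon 8, Gamma 8, Beta 8, Eta 7, Delta 9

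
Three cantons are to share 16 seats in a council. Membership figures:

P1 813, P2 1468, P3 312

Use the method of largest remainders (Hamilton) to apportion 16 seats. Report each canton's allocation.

The standard divisor is 2593/16 ≈ 162.062.
Standard quotas: P1 5.017, P2 9.058, P3 1.925.
Lower quotas: P1 5, P2 9, P3 1 (sum 15, leaving 1 seat).
Remainders in descending order: P3 0.925, P2 0.058, P1 0.017.
Largest remainder: P3 receives the extra seat.

P1 5, P2 9, P3 2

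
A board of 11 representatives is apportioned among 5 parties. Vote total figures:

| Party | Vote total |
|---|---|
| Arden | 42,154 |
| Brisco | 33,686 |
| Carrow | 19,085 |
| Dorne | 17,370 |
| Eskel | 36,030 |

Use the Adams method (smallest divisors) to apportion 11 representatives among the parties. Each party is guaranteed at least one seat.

Standard divisor 148325/11 ≈ 13484.091; standard quotas: Arden 3.126, Brisco 2.498, Carrow 1.415, Dorne 1.288, Eskel 2.672.
Rounding up gives 4, 3, 2, 2, 3 = 14 seats, so the divisor must be adjusted.
With modified divisor 17821.5: modified quotas Arden 2.365, Brisco 1.890, Carrow 1.071, Dorne 0.975, Eskel 2.022.
Rounding up: Arden 3, Brisco 2, Carrow 2, Dorne 1, Eskel 3 (total 11).

Arden: 3, Brisco: 2, Carrow: 2, Dorne: 1, Eskel: 3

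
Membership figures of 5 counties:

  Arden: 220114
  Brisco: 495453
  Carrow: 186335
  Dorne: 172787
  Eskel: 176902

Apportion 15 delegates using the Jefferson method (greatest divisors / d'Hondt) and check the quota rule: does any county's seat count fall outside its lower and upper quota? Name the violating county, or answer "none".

none

Standard quotas: Arden 2.638, Brisco 5.938, Carrow 2.233, Dorne 2.071, Eskel 2.120.
Jefferson allocation: Arden 3, Brisco 6, Carrow 2, Dorne 2, Eskel 2.
Every allocation lies between the lower and upper quota.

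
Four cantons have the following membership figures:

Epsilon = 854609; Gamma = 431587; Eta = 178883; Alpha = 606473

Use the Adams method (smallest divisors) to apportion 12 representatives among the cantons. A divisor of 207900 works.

With modified divisor 207900: modified quotas Epsilon 4.111, Gamma 2.076, Eta 0.860, Alpha 2.917.
Rounding up: Epsilon 5, Gamma 3, Eta 1, Alpha 3 (total 12).

Epsilon: 5, Gamma: 3, Eta: 1, Alpha: 3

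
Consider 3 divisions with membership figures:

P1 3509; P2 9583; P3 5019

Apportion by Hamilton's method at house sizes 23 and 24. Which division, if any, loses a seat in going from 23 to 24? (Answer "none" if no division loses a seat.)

At 23 seats: P1 5, P2 12, P3 6.
At 24 seats: P1 4, P2 13, P3 7.
P1 drops from 5 to 4.

P1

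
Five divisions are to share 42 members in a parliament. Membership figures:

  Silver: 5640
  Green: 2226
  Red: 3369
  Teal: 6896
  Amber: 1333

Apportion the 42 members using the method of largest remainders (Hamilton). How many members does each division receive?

Silver 12; Green 5; Red 7; Teal 15; Amber 3

The standard divisor is 19464/42 ≈ 463.429.
Standard quotas: Silver 12.1702, Green 4.8033, Red 7.2697, Teal 14.8804, Amber 2.8764.
Lower quotas: Silver 12, Green 4, Red 7, Teal 14, Amber 2 (sum 39, leaving 3 seats).
Remainders in descending order: Teal 0.8804, Amber 0.8764, Green 0.8033, Red 0.2697, Silver 0.1702.
The surplus seats go to Teal, Amber, Green.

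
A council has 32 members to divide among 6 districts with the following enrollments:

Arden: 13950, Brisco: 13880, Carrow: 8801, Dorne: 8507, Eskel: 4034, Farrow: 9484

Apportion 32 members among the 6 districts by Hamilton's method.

The standard divisor is 58656/32 = 1833.
Standard quotas: Arden 7.6105, Brisco 7.5723, Carrow 4.8014, Dorne 4.6410, Eskel 2.2008, Farrow 5.1740.
Lower quotas: Arden 7, Brisco 7, Carrow 4, Dorne 4, Eskel 2, Farrow 5 (sum 29, leaving 3 seats).
Remainders in descending order: Carrow 0.8014, Dorne 0.6410, Arden 0.6105, Brisco 0.5723, Eskel 0.2008, Farrow 0.1740.
The surplus seats go to Carrow, Dorne, Arden.

Arden=8, Brisco=7, Carrow=5, Dorne=5, Eskel=2, Farrow=5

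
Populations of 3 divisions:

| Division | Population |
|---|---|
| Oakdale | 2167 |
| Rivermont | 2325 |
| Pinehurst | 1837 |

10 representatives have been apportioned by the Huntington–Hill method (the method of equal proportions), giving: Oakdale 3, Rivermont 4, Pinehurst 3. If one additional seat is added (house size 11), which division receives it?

Oakdale

Priority for the next seat is population ÷ (√(s·(s+1))).
Priorities: Oakdale 625.559, Rivermont 519.886, Pinehurst 530.296.
Highest priority: Oakdale.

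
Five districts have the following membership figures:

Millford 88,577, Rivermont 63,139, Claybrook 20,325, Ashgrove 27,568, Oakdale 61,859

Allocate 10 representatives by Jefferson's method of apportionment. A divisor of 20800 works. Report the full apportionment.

With modified divisor 20800: modified quotas Millford 4.259, Rivermont 3.036, Claybrook 0.977, Ashgrove 1.325, Oakdale 2.974.
Rounding down: Millford 4, Rivermont 3, Claybrook 0, Ashgrove 1, Oakdale 2 (total 10).

Millford: 4; Rivermont: 3; Claybrook: 0; Ashgrove: 1; Oakdale: 2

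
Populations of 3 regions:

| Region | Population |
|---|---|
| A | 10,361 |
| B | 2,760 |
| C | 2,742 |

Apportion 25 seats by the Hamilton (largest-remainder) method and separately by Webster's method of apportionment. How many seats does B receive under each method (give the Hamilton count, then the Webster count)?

Hamilton: A 16, B 5, C 4.
Webster: A 17, B 4, C 4.
B gets 5 under Hamilton and 4 under Webster.

5 and 4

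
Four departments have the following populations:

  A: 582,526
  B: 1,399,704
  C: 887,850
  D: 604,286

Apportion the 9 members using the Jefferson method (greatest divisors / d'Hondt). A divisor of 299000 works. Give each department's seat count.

A 1, B 4, C 2, D 2

With modified divisor 299000: modified quotas A 1.948, B 4.681, C 2.969, D 2.021.
Rounding down: A 1, B 4, C 2, D 2 (total 9).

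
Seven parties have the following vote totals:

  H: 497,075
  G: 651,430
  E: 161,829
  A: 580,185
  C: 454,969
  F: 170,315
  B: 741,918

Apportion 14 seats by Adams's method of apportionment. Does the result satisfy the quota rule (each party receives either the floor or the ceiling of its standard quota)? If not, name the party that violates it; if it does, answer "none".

Standard quotas: H 2.136, G 2.800, E 0.695, A 2.493, C 1.955, F 0.732, B 3.188.
Adams allocation: H 2, G 3, E 1, A 2, C 2, F 1, B 3.
Every allocation lies between the lower and upper quota.

none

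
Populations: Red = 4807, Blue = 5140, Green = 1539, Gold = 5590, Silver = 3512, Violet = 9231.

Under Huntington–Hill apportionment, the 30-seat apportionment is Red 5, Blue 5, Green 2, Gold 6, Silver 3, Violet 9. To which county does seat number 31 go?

Priority for the next seat is population ÷ (√(s·(s+1))).
Priorities: Red 877.634, Blue 938.431, Green 628.294, Gold 862.556, Silver 1013.827, Violet 973.033.
Highest priority: Silver.

Silver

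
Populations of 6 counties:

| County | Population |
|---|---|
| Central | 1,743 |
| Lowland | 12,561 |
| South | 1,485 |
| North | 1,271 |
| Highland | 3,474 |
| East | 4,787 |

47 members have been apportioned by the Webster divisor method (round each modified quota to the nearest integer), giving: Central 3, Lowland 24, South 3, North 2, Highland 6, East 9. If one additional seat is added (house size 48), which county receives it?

Highland

Priority for the next seat is population ÷ (current seats + 0.5).
Priorities: Central 498.000, Lowland 512.694, South 424.286, North 508.400, Highland 534.462, East 503.895.
Highest priority: Highland.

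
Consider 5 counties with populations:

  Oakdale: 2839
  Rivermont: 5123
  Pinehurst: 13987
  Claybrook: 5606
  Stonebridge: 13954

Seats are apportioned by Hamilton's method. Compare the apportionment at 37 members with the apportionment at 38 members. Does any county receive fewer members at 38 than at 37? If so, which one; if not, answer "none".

At 37 seats: Oakdale 3, Rivermont 5, Pinehurst 12, Claybrook 5, Stonebridge 12.
At 38 seats: Oakdale 2, Rivermont 5, Pinehurst 13, Claybrook 5, Stonebridge 13.
Oakdale drops from 3 to 2.

Oakdale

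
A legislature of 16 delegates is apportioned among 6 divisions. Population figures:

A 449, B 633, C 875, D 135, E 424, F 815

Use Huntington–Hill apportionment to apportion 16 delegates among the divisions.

With divisor 215: modified quotas A 2.088, B 2.944, C 4.070, D 0.628, E 1.972, F 3.791.
Geometric-mean thresholds: A √(2·3)=2.449, B √(2·3)=2.449, C √(4·5)=4.472, D (min 1), E √(1·2)=1.414, F √(3·4)=3.464.
Each quota rounded against its threshold gives A 2, B 3, C 4, D 1, E 2, F 4 (total 16).

A: 2, B: 3, C: 4, D: 1, E: 2, F: 4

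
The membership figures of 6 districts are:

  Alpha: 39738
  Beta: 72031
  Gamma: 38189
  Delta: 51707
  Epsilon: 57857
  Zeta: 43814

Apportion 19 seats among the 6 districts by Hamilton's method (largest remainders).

Alpha=2; Beta=5; Gamma=2; Delta=3; Epsilon=4; Zeta=3

The standard divisor is 303336/19 ≈ 15965.053.
Standard quotas: Alpha 2.4891, Beta 4.5118, Gamma 2.3920, Delta 3.2388, Epsilon 3.6240, Zeta 2.7444.
Lower quotas: Alpha 2, Beta 4, Gamma 2, Delta 3, Epsilon 3, Zeta 2 (sum 16, leaving 3 seats).
Remainders in descending order: Zeta 0.7444, Epsilon 0.6240, Beta 0.5118, Alpha 0.4891, Gamma 0.3920, Delta 0.2388.
The surplus seats go to Zeta, Epsilon, Beta.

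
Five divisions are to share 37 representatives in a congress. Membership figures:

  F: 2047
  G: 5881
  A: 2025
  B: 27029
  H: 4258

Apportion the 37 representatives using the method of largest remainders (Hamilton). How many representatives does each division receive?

F=2; G=5; A=2; B=24; H=4

Standard divisor: 41240 ÷ 37 ≈ 1114.595.
Standard quotas: F 1.8365, G 5.2764, A 1.8168, B 24.2501, H 3.8202.
Lower quotas: F 1, G 5, A 1, B 24, H 3 (sum 34, leaving 3 seats).
Remainders in descending order: F 0.8365, H 0.8202, A 0.8168, G 0.2764, B 0.2501.
The surplus seats go to F, H, A.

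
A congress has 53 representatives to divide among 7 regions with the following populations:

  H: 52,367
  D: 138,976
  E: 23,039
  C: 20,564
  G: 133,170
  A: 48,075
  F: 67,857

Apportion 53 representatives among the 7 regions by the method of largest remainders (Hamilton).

Total 484048; standard divisor 484048/53 ≈ 9132.981.
Standard quotas: H 5.7338, D 15.2169, E 2.5226, C 2.2516, G 14.5812, A 5.2639, F 7.4299.
Lower quotas: H 5, D 15, E 2, C 2, G 14, A 5, F 7 (sum 50, leaving 3 seats).
Remainders in descending order: H 0.7338, G 0.5812, E 0.5226, F 0.4299, A 0.2639, C 0.2516, D 0.2169.
The surplus seats go to H, G, E.

H: 6; D: 15; E: 3; C: 2; G: 15; A: 5; F: 7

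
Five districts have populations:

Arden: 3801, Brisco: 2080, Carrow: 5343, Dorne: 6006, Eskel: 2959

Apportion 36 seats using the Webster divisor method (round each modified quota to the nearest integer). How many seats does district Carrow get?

Standard divisor 20189/36 ≈ 560.806; standard quotas: Arden 6.778, Brisco 3.709, Carrow 9.527, Dorne 10.710, Eskel 5.276.
Rounding to the nearest integer gives 7, 4, 10, 11, 5 = 37 seats, so the divisor must be adjusted.
With modified divisor 570: modified quotas Arden 6.668, Brisco 3.649, Carrow 9.374, Dorne 10.537, Eskel 5.191.
Rounding to the nearest integer: Arden 7, Brisco 4, Carrow 9, Dorne 11, Eskel 5 (total 36).
Carrow receives 9.

9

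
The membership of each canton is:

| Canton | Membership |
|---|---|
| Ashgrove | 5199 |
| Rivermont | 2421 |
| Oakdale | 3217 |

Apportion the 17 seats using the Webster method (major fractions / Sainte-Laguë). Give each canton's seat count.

Ashgrove=8, Rivermont=4, Oakdale=5

Standard divisor 10837/17 ≈ 637.471; standard quotas: Ashgrove 8.156, Rivermont 3.798, Oakdale 5.047.
Rounding to the nearest integer gives Ashgrove 8, Rivermont 4, Oakdale 5 — total 17, matching the house size, so no adjustment is needed.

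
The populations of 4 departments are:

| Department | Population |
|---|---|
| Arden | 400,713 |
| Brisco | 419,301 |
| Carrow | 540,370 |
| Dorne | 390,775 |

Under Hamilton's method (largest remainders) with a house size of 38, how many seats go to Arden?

9

Standard divisor: 1751159 ÷ 38 ≈ 46083.132.
Standard quotas: Arden 8.6954, Brisco 9.0988, Carrow 11.7260, Dorne 8.4798.
Lower quotas: Arden 8, Brisco 9, Carrow 11, Dorne 8 (sum 36, leaving 2 seats).
Remainders in descending order: Carrow 0.7260, Arden 0.6954, Dorne 0.4798, Brisco 0.0988.
The surplus seats go to Carrow, Arden.
Arden receives 9.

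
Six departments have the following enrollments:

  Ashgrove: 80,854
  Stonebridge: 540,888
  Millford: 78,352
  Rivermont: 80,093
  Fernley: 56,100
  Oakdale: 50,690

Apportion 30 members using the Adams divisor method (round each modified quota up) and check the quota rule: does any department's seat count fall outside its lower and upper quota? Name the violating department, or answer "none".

Standard quotas: Ashgrove 2.735, Stonebridge 18.294, Millford 2.650, Rivermont 2.709, Fernley 1.897, Oakdale 1.714.
Adams allocation: Ashgrove 3, Stonebridge 17, Millford 3, Rivermont 3, Fernley 2, Oakdale 2.
Stonebridge has quota 18.294 (lower 18, upper 19) but receives 17 — outside the quota interval.

Stonebridge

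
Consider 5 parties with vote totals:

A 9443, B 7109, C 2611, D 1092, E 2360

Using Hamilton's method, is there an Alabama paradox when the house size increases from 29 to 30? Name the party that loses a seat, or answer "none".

D

At 29 seats: A 12, B 9, C 3, D 2, E 3.
At 30 seats: A 13, B 9, C 4, D 1, E 3.
D drops from 2 to 1.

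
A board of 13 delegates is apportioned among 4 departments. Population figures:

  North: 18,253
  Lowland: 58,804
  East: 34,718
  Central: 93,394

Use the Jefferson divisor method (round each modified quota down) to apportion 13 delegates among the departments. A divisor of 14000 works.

North 1, Lowland 4, East 2, Central 6

With modified divisor 14000: modified quotas North 1.304, Lowland 4.200, East 2.480, Central 6.671.
Rounding down: North 1, Lowland 4, East 2, Central 6 (total 13).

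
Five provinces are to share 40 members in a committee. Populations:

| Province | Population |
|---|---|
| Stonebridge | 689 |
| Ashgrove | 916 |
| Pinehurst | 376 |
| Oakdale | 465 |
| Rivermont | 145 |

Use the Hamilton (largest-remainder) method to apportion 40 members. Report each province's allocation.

The standard divisor is 2591/40 ≈ 64.775.
Standard quotas: Stonebridge 10.637, Ashgrove 14.141, Pinehurst 5.805, Oakdale 7.179, Rivermont 2.239.
Lower quotas: Stonebridge 10, Ashgrove 14, Pinehurst 5, Oakdale 7, Rivermont 2 (sum 38, leaving 2 seats).
Remainders in descending order: Pinehurst 0.805, Stonebridge 0.637, Rivermont 0.239, Oakdale 0.179, Ashgrove 0.141.
The surplus seats go to Pinehurst, Stonebridge.

Stonebridge=11, Ashgrove=14, Pinehurst=6, Oakdale=7, Rivermont=2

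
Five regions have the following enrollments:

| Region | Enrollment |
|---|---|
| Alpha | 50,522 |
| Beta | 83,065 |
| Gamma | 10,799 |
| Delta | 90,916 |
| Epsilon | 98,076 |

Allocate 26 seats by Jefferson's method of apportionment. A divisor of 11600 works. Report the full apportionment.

Alpha 4, Beta 7, Gamma 0, Delta 7, Epsilon 8

With modified divisor 11600: modified quotas Alpha 4.355, Beta 7.161, Gamma 0.931, Delta 7.838, Epsilon 8.455.
Rounding down: Alpha 4, Beta 7, Gamma 0, Delta 7, Epsilon 8 (total 26).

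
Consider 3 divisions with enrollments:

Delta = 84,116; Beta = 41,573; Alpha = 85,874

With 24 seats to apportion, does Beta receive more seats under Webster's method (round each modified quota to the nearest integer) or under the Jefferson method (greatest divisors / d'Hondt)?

Webster

Webster: Delta 9, Beta 5, Alpha 10.
Jefferson: Delta 10, Beta 4, Alpha 10.
Beta gets 5 under Webster and 4 under Jefferson.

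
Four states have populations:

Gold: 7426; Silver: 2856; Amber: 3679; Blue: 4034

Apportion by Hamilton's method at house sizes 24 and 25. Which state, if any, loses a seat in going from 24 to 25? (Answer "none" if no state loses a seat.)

none

At 24 seats: Gold 10, Silver 4, Amber 5, Blue 5.
At 25 seats: Gold 10, Silver 4, Amber 5, Blue 6.
No state's allocation decreased.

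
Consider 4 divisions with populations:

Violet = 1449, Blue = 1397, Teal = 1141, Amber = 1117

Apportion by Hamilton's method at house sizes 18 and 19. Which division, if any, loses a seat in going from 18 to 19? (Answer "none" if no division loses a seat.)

none

At 18 seats: Violet 5, Blue 5, Teal 4, Amber 4.
At 19 seats: Violet 6, Blue 5, Teal 4, Amber 4.
No division's allocation decreased.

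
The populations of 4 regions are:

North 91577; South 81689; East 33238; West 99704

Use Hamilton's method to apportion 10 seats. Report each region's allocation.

Standard divisor: 306208 ÷ 10 ≈ 30620.8.
Standard quotas: North 2.9907, South 2.6678, East 1.0855, West 3.2561.
Lower quotas: North 2, South 2, East 1, West 3 (sum 8, leaving 2 seats).
Remainders in descending order: North 0.9907, South 0.6678, West 0.2561, East 0.0855.
The surplus seats go to North, South.

North 3, South 3, East 1, West 3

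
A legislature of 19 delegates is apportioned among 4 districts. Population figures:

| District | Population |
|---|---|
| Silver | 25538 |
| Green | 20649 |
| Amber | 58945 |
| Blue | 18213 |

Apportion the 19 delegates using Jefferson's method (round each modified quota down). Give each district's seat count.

Standard divisor 123345/19 ≈ 6491.842; standard quotas: Silver 3.934, Green 3.181, Amber 9.080, Blue 2.806.
Rounding down gives 3, 3, 9, 2 = 17 seats, so the divisor must be adjusted.
With modified divisor 6000: modified quotas Silver 4.256, Green 3.442, Amber 9.824, Blue 3.035.
Rounding down: Silver 4, Green 3, Amber 9, Blue 3 (total 19).

Silver 4; Green 3; Amber 9; Blue 3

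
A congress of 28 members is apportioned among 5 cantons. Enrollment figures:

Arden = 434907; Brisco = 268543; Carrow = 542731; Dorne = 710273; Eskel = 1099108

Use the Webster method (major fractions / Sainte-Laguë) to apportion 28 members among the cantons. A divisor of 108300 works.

Arden=4; Brisco=2; Carrow=5; Dorne=7; Eskel=10

With modified divisor 108300: modified quotas Arden 4.016, Brisco 2.480, Carrow 5.011, Dorne 6.558, Eskel 10.149.
Rounding to the nearest integer: Arden 4, Brisco 2, Carrow 5, Dorne 7, Eskel 10 (total 28).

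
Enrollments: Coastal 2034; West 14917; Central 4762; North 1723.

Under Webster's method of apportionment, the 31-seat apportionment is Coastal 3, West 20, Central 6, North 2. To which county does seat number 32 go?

Central

Priority for the next seat is population ÷ (current seats + 0.5).
Priorities: Coastal 581.143, West 727.659, Central 732.615, North 689.200.
Highest priority: Central.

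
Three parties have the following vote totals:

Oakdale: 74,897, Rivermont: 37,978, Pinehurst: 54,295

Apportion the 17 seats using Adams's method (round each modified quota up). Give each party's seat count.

Standard divisor 167170/17 ≈ 9833.529; standard quotas: Oakdale 7.616, Rivermont 3.862, Pinehurst 5.521.
Rounding up gives 8, 4, 6 = 18 seats, so the divisor must be adjusted.
With modified divisor 10800: modified quotas Oakdale 6.935, Rivermont 3.516, Pinehurst 5.027.
Rounding up: Oakdale 7, Rivermont 4, Pinehurst 6 (total 17).

Oakdale 7, Rivermont 4, Pinehurst 6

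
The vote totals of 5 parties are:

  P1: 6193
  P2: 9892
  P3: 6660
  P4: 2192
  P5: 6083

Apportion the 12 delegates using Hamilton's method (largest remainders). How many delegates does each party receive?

Standard divisor: 31020 ÷ 12 = 2585.
Standard quotas: P1 2.3957, P2 3.8267, P3 2.5764, P4 0.8480, P5 2.3532.
Lower quotas: P1 2, P2 3, P3 2, P4 0, P5 2 (sum 9, leaving 3 seats).
Remainders in descending order: P4 0.8480, P2 0.8267, P3 0.5764, P1 0.3957, P5 0.3532.
The surplus seats go to P4, P2, P3.

P1 2; P2 4; P3 3; P4 1; P5 2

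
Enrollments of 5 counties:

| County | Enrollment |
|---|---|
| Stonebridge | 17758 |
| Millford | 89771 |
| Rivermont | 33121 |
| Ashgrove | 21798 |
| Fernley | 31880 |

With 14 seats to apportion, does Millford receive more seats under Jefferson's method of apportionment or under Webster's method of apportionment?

Jefferson

Jefferson: Stonebridge 1, Millford 8, Rivermont 2, Ashgrove 1, Fernley 2.
Webster: Stonebridge 1, Millford 7, Rivermont 2, Ashgrove 2, Fernley 2.
Millford gets 8 under Jefferson and 7 under Webster.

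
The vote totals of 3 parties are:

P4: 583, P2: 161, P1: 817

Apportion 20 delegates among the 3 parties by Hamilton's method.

P4 8, P2 2, P1 10

The standard divisor is 1561/20 ≈ 78.05.
Standard quotas: P4 7.470, P2 2.063, P1 10.468.
Lower quotas: P4 7, P2 2, P1 10 (sum 19, leaving 1 seat).
Remainders in descending order: P4 0.470, P1 0.468, P2 0.063.
Largest remainder: P4 receives the extra seat.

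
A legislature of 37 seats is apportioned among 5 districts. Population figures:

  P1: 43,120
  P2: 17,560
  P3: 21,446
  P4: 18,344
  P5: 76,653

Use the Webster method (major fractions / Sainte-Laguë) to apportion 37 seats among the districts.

Standard divisor 177123/37 ≈ 4787.108; standard quotas: P1 9.008, P2 3.668, P3 4.480, P4 3.832, P5 16.012.
Rounding to the nearest integer gives P1 9, P2 4, P3 4, P4 4, P5 16 — total 37, matching the house size, so no adjustment is needed.

P1 9, P2 4, P3 4, P4 4, P5 16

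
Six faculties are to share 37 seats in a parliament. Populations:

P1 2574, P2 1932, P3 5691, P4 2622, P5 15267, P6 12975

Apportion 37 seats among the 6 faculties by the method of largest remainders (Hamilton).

P1=2; P2=2; P3=5; P4=2; P5=14; P6=12

Total 41061; standard divisor 41061/37 ≈ 1109.757.
Standard quotas: P1 2.3194, P2 1.7409, P3 5.1282, P4 2.3627, P5 13.7571, P6 11.6918.
Lower quotas: P1 2, P2 1, P3 5, P4 2, P5 13, P6 11 (sum 34, leaving 3 seats).
Remainders in descending order: P5 0.7571, P2 0.7409, P6 0.6918, P4 0.3627, P1 0.3194, P3 0.1282.
The surplus seats go to P5, P2, P6.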